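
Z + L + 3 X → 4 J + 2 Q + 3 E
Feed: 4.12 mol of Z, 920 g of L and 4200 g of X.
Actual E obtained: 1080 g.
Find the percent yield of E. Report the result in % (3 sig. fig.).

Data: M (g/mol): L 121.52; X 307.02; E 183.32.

n(Z) = 4.120 mol
n(L) = 920.0 / 121.52 = 7.571 mol
n(X) = 4200 / 307.02 = 13.68 mol
n/ν for Z = 4.120/1 = 4.120
n/ν for L = 7.571/1 = 7.571
n/ν for X = 13.68/3 = 4.560
Smallest n/ν is Z → limiting reagent.
theoretical n(E) = (3/1) × 4.120 = 12.36 mol → 2266 g
% yield = 1080 / 2266 × 100 = 47.66 %

47.7 %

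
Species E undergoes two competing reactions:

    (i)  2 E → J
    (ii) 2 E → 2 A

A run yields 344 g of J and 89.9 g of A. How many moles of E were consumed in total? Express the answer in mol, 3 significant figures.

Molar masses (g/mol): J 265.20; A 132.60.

n(J) = 344 / 265.20 = 1.297 mol
n(A) = 89.9 / 132.60 = 0.6780 mol
n(E) via (i) = (2/1)×1.297 = 2.594 mol
n(E) via (ii) = (2/2)×0.6780 = 0.6780 mol
total n(E) = 2.594 + 0.6780 = 3.272 mol

3.27 mol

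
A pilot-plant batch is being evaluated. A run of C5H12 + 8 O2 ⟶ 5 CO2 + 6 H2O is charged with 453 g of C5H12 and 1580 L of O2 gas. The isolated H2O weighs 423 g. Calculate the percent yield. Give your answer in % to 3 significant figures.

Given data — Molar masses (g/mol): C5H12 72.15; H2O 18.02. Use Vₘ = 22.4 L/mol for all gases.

n(C5H12) = 453.0 / 72.15 = 6.279 mol
n(O2) = 1580 / 22.4 = 70.54 mol
n/ν → C5H12: 6.279, O2: 8.818; C5H12 is limiting.
theoretical n(H2O) = (6/1) × 6.279 = 37.67 mol → 678.8 g
% yield = 423 / 678.8 × 100 = 62.32 %

62.3 %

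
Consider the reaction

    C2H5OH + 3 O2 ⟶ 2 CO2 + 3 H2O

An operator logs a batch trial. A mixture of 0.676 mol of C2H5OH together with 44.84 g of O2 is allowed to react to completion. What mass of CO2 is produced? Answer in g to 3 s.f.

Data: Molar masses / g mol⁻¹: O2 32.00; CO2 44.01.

n(C2H5OH) = 0.6760 mol
n(O2) = 44.84 / 32.00 = 1.401 mol
n/ν for C2H5OH = 0.6760/1 = 0.6760
n/ν for O2 = 1.401/3 = 0.4670
Smallest n/ν is O2 → limiting reagent.
n(CO2) = (2/3) × 1.401 = 0.9340 mol
mass = 0.9340 × 44.01 = 41.11 g

41.1 g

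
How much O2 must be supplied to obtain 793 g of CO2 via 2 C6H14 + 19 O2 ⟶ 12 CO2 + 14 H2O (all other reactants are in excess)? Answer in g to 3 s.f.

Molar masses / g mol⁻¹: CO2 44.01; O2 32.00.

n(CO2) = 793 / 44.01 = 18.02 mol
n(O2) = (19/12) × 18.02 = 28.53 mol
mass = 28.53 × 32.00 = 913.0 g

913 g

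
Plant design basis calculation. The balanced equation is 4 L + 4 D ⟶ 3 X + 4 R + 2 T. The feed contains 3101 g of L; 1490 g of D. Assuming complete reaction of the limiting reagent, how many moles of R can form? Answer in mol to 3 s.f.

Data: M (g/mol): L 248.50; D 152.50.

9.77 mol

n(L) = 3101 / 248.50 = 12.48 mol
n(D) = 1490 / 152.50 = 9.770 mol
n/ν for L = 12.48/4 = 3.120
n/ν for D = 9.770/4 = 2.443
Smallest n/ν is D → limiting reagent.
n(R) = (4/4) × 9.770 = 9.770 mol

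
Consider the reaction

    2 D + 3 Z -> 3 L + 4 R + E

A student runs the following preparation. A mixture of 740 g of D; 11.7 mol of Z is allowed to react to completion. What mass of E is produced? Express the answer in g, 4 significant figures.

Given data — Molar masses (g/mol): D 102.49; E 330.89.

1195 g

n(D) = 740.0 / 102.49 = 7.220 mol
n(Z) = 11.70 mol
n/ν for D = 7.220/2 = 3.610
n/ν for Z = 11.70/3 = 3.900
Smallest n/ν is D → limiting reagent.
n(E) = (1/2) × 7.220 = 3.610 mol
mass = 3.610 × 330.89 = 1195 g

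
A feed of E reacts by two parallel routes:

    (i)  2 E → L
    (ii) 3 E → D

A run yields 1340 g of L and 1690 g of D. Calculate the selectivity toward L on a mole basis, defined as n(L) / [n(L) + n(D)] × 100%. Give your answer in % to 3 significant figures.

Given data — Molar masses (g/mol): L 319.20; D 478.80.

n(L) = 1340 / 319.20 = 4.198 mol
n(D) = 1690 / 478.80 = 3.530 mol
selectivity = 4.198/(4.198+3.530) × 100 = 54.32 %

54.3 %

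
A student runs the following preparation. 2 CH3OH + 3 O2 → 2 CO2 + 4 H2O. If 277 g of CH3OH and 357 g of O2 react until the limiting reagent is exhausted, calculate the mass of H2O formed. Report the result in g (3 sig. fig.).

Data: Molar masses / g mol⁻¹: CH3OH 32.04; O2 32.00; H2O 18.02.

n(CH3OH) = 277.0 / 32.04 = 8.645 mol
n(O2) = 357.0 / 32.00 = 11.16 mol
n/ν → CH3OH: 4.323, O2: 3.720; O2 is limiting.
n(H2O) = (4/3) × 11.16 = 14.88 mol
mass = 14.88 × 18.02 = 268.1 g

268 g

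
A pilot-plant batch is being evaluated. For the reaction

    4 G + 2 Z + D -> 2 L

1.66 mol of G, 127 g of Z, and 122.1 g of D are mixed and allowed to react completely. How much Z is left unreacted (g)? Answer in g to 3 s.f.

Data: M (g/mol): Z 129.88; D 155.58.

n(G) = 1.660 mol
n(Z) = 127.0 / 129.88 = 0.9778 mol
n(D) = 122.1 / 155.58 = 0.7848 mol
n/ν → G: 0.4150, Z: 0.4889, D: 0.7848; G is limiting.
Z consumed = (2/4) × 1.660 = 0.8300 mol
Z remaining = 0.9778 − 0.8300 = 0.1478 mol
mass = 0.1478 × 129.88 = 19.20 g

19.2 g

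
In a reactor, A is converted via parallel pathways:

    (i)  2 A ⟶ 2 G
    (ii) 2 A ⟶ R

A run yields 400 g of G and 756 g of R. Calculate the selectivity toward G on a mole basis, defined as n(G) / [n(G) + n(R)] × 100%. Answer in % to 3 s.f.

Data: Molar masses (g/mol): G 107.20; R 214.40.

51.4 %

n(G) = 400 / 107.20 = 3.731 mol
n(R) = 756 / 214.40 = 3.526 mol
selectivity = 3.731/(3.731+3.526) × 100 = 51.41 %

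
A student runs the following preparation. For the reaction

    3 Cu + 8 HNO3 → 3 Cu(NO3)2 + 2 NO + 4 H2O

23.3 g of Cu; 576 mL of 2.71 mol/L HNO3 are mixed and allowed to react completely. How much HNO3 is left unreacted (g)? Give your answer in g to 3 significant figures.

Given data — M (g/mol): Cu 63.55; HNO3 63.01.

n(Cu) = 23.30 / 63.55 = 0.3666 mol
n(HNO3) = 2.71 × 576.0/1000 = 1.561 mol
n/ν → Cu: 0.1222, HNO3: 0.1951; Cu is limiting.
HNO3 consumed = (8/3) × 0.3666 = 0.9776 mol
HNO3 remaining = 1.561 − 0.9776 = 0.5834 mol
mass = 0.5834 × 63.01 = 36.76 g

36.8 g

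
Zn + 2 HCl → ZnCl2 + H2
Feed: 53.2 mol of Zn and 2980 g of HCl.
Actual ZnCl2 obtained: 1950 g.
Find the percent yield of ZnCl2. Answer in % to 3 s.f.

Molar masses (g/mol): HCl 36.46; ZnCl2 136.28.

35.0 %

n(Zn) = 53.20 mol
n(HCl) = 2980 / 36.46 = 81.73 mol
n/ν → Zn: 53.20, HCl: 40.87; HCl is limiting.
theoretical n(ZnCl2) = (1/2) × 81.73 = 40.87 mol → 5570 g
% yield = 1950 / 5570 × 100 = 35.01 %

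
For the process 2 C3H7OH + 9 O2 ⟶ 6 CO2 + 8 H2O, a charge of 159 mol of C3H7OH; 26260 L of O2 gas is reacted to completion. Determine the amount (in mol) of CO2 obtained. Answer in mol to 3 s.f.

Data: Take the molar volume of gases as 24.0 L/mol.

n(C3H7OH) = 159.0 mol
n(O2) = 26260 / 24.0 = 1094 mol
n/ν for C3H7OH = 159.0/2 = 79.50
n/ν for O2 = 1094/9 = 121.6
Smallest n/ν is C3H7OH → limiting reagent.
n(CO2) = (6/2) × 159.0 = 477.0 mol

477 mol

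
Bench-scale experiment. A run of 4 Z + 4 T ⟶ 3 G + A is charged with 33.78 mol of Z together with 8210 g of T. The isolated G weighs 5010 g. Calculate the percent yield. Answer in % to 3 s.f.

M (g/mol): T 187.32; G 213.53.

n(Z) = 33.78 mol
n(T) = 8210 / 187.32 = 43.83 mol
n/ν → Z: 8.445, T: 10.96; Z is limiting.
theoretical n(G) = (3/4) × 33.78 = 25.34 mol → 5411 g
% yield = 5010 / 5411 × 100 = 92.59 %

92.6 %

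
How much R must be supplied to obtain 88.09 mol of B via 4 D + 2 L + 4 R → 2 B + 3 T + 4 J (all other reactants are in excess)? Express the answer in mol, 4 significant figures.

n(B) = 88.09 mol
n(R) = (4/2) × 88.09 = 176.2 mol

176.2 mol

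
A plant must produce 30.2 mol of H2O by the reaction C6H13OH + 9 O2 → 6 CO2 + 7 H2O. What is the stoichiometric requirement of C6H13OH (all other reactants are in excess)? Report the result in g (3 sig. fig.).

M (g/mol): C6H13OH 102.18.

n(H2O) = 30.20 mol
n(C6H13OH) = (1/7) × 30.20 = 4.314 mol
mass = 4.314 × 102.18 = 440.8 g

441 g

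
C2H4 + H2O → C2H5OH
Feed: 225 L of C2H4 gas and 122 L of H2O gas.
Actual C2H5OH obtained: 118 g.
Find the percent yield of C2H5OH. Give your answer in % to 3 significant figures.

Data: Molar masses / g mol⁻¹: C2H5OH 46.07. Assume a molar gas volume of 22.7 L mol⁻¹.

n(C2H4) = 225.0 / 22.7 = 9.912 mol
n(H2O) = 122.0 / 22.7 = 5.374 mol
n/ν for C2H4 = 9.912/1 = 9.912
n/ν for H2O = 5.374/1 = 5.374
Smallest n/ν is H2O → limiting reagent.
theoretical n(C2H5OH) = (1/1) × 5.374 = 5.374 mol → 247.6 g
% yield = 118 / 247.6 × 100 = 47.66 %

47.7 %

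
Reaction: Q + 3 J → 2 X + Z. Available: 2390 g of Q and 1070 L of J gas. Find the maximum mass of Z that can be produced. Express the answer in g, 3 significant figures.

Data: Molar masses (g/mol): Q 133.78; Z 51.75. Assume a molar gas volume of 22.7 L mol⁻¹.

n(Q) = 2390 / 133.78 = 17.87 mol
n(J) = 1070 / 22.7 = 47.14 mol
n/ν → Q: 17.87, J: 15.71; J is limiting.
n(Z) = (1/3) × 47.14 = 15.71 mol
mass = 15.71 × 51.75 = 813.0 g

813 g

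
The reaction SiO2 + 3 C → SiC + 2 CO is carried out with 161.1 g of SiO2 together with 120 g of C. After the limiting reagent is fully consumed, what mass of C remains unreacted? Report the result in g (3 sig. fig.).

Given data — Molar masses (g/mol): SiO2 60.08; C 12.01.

n(SiO2) = 161.1 / 60.08 = 2.681 mol
n(C) = 120.0 / 12.01 = 9.992 mol
n/ν → SiO2: 2.681, C: 3.331; SiO2 is limiting.
C consumed = (3/1) × 2.681 = 8.043 mol
C remaining = 9.992 − 8.043 = 1.949 mol
mass = 1.949 × 12.01 = 23.41 g

23.4 g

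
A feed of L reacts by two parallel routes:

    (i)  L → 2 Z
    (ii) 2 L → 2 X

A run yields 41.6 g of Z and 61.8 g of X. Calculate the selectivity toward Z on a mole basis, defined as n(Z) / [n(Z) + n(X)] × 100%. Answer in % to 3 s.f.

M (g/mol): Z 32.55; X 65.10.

57.4 %

n(Z) = 41.6 / 32.55 = 1.278 mol
n(X) = 61.8 / 65.10 = 0.9493 mol
selectivity = 1.278/(1.278+0.9493) × 100 = 57.38 %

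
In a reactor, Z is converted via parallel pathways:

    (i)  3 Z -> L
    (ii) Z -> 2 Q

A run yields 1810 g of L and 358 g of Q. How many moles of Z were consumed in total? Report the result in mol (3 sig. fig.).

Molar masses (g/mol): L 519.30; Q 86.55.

n(L) = 1810 / 519.30 = 3.485 mol
n(Q) = 358 / 86.55 = 4.136 mol
n(Z) via (i) = (3/1)×3.485 = 10.46 mol
n(Z) via (ii) = (1/2)×4.136 = 2.068 mol
total n(Z) = 10.46 + 2.068 = 12.53 mol

12.5 mol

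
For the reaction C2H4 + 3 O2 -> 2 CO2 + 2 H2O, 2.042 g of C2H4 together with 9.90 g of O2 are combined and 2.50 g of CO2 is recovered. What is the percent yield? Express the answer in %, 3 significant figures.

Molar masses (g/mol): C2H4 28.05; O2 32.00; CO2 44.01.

n(C2H4) = 2.042 / 28.05 = 0.07280 mol
n(O2) = 9.900 / 32.00 = 0.3094 mol
n/ν for C2H4 = 0.07280/1 = 0.07280
n/ν for O2 = 0.3094/3 = 0.1031
Smallest n/ν is C2H4 → limiting reagent.
theoretical n(CO2) = (2/1) × 0.07280 = 0.1456 mol → 6.408 g
% yield = 2.50 / 6.408 × 100 = 39.01 %

39.0 %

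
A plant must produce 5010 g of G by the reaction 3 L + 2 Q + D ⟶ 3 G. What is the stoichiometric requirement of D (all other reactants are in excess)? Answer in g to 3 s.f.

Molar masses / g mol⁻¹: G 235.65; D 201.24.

1430 g

n(G) = 5010 / 235.65 = 21.26 mol
n(D) = (1/3) × 21.26 = 7.087 mol
mass = 7.087 × 201.24 = 1426 g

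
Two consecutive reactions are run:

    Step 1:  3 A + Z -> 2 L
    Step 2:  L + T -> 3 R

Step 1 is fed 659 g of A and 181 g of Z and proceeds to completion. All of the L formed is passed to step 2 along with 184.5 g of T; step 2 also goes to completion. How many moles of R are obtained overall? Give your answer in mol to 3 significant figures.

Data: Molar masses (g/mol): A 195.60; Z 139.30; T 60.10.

6.74 mol

Step 1:
n(A) = 659.0 / 195.60 = 3.369 mol
n(Z) = 181.0 / 139.30 = 1.299 mol
n/ν for A = 3.369/3 = 1.123
n/ν for Z = 1.299/1 = 1.299
Smallest n/ν is A → limiting reagent.
n(L) produced = (2/3) × 3.369 = 2.246 mol
Step 2:
n(L) available = 2.246 mol
n(T) = 184.5 / 60.10 = 3.070 mol
n/ν for L = 2.246/1 = 2.246
n/ν for T = 3.070/1 = 3.070
Smallest n/ν is L → limiting reagent.
n(R) = (3/1) × 2.246 = 6.738 mol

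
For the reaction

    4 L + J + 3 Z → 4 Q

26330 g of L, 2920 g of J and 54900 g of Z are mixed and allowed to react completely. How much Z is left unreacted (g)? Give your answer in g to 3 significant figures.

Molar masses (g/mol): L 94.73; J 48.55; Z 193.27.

n(L) = 26330 / 94.73 = 277.9 mol
n(J) = 2920 / 48.55 = 60.14 mol
n(Z) = 54900 / 193.27 = 284.1 mol
n/ν for L = 277.9/4 = 69.48
n/ν for J = 60.14/1 = 60.14
n/ν for Z = 284.1/3 = 94.70
Smallest n/ν is J → limiting reagent.
Z consumed = (3/1) × 60.14 = 180.4 mol
Z remaining = 284.1 − 180.4 = 103.7 mol
mass = 103.7 × 193.27 = 20040 g

20000 g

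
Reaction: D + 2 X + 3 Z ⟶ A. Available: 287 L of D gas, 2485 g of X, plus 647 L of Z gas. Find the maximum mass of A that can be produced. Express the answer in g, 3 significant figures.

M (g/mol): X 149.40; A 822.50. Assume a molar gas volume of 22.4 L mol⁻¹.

6840 g

n(D) = 287.0 / 22.4 = 12.81 mol
n(X) = 2485 / 149.40 = 16.63 mol
n(Z) = 647.0 / 22.4 = 28.88 mol
n/ν → D: 12.81, X: 8.315, Z: 9.627; X is limiting.
n(A) = (1/2) × 16.63 = 8.315 mol
mass = 8.315 × 822.50 = 6839 g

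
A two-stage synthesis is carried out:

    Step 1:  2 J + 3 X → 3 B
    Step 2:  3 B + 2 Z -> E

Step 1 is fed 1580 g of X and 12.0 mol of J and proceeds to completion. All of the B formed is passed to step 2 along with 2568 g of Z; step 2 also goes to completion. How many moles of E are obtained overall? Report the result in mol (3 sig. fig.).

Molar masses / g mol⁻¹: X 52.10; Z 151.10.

6.00 mol

Step 1:
n(X) = 1580 / 52.10 = 30.33 mol
n(J) = 12.00 mol
n/ν for X = 30.33/3 = 10.11
n/ν for J = 12.00/2 = 6.000
Smallest n/ν is J → limiting reagent.
n(B) produced = (3/2) × 12.00 = 18.00 mol
Step 2:
n(B) available = 18.00 mol
n(Z) = 2568 / 151.10 = 17.00 mol
n/ν for B = 18.00/3 = 6.000
n/ν for Z = 17.00/2 = 8.500
Smallest n/ν is B → limiting reagent.
n(E) = (1/3) × 18.00 = 6.000 mol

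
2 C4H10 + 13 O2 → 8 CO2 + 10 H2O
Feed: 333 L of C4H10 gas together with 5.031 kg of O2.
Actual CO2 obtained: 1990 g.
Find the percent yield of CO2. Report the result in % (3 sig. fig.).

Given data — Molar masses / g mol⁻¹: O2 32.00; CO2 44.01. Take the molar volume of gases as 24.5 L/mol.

83.2 %

n(C4H10) = 333.0 / 24.5 = 13.59 mol
n(O2) = 5.031×1000 / 32.00 = 157.2 mol
n/ν → C4H10: 6.795, O2: 12.09; C4H10 is limiting.
theoretical n(CO2) = (8/2) × 13.59 = 54.36 mol → 2392 g
% yield = 1990 / 2392 × 100 = 83.19 %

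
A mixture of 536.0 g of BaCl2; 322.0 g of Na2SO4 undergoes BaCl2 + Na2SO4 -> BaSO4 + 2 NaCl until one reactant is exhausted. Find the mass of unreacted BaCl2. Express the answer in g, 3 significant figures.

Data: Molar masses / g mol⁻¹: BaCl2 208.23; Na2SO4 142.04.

63.9 g

n(BaCl2) = 536.0 / 208.23 = 2.574 mol
n(Na2SO4) = 322.0 / 142.04 = 2.267 mol
n/ν → BaCl2: 2.574, Na2SO4: 2.267; Na2SO4 is limiting.
BaCl2 consumed = (1/1) × 2.267 = 2.267 mol
BaCl2 remaining = 2.574 − 2.267 = 0.3070 mol
mass = 0.3070 × 208.23 = 63.93 g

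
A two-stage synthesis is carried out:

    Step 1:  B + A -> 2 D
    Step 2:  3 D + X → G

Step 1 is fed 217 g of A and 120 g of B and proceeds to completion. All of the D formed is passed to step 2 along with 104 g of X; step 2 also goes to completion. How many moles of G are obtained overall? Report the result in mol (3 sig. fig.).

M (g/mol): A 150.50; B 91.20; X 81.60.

Step 1:
n(A) = 217.0 / 150.50 = 1.442 mol
n(B) = 120.0 / 91.20 = 1.316 mol
n/ν → A: 1.442, B: 1.316; B is limiting.
n(D) produced = (2/1) × 1.316 = 2.632 mol
Step 2:
n(D) available = 2.632 mol
n(X) = 104.0 / 81.60 = 1.275 mol
n/ν → D: 0.8773, X: 1.275; D is limiting.
n(G) = (1/3) × 2.632 = 0.8773 mol

0.877 mol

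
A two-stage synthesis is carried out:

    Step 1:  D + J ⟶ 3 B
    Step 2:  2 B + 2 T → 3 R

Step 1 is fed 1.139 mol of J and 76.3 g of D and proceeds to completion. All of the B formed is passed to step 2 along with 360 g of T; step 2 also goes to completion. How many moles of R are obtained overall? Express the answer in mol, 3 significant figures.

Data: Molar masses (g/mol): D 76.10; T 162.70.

3.32 mol

Step 1:
n(J) = 1.139 mol
n(D) = 76.30 / 76.10 = 1.003 mol
n/ν → J: 1.139, D: 1.003; D is limiting.
n(B) produced = (3/1) × 1.003 = 3.009 mol
Step 2:
n(B) available = 3.009 mol
n(T) = 360.0 / 162.70 = 2.213 mol
n/ν → B: 1.505, T: 1.107; T is limiting.
n(R) = (3/2) × 2.213 = 3.320 mol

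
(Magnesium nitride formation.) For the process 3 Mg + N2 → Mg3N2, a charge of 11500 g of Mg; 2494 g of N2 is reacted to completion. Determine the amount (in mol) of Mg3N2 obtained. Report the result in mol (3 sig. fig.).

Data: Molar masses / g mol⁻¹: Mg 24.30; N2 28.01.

n(Mg) = 11500 / 24.30 = 473.3 mol
n(N2) = 2494 / 28.01 = 89.04 mol
n/ν for Mg = 473.3/3 = 157.8
n/ν for N2 = 89.04/1 = 89.04
Smallest n/ν is N2 → limiting reagent.
n(Mg3N2) = (1/1) × 89.04 = 89.04 mol

89.0 mol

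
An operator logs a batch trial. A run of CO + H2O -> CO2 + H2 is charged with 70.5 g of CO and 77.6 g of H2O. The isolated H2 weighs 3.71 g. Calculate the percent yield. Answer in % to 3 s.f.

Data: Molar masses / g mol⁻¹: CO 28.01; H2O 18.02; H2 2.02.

73.0 %

n(CO) = 70.50 / 28.01 = 2.517 mol
n(H2O) = 77.60 / 18.02 = 4.306 mol
n/ν for CO = 2.517/1 = 2.517
n/ν for H2O = 4.306/1 = 4.306
Smallest n/ν is CO → limiting reagent.
theoretical n(H2) = (1/1) × 2.517 = 2.517 mol → 5.084 g
% yield = 3.71 / 5.084 × 100 = 72.97 %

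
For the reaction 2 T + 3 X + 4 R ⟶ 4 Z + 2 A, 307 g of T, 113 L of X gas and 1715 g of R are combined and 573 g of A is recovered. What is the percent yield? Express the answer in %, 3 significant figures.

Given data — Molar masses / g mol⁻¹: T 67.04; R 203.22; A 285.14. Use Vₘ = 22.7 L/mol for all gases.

n(T) = 307.0 / 67.04 = 4.579 mol
n(X) = 113.0 / 22.7 = 4.978 mol
n(R) = 1715 / 203.22 = 8.439 mol
n/ν → T: 2.290, X: 1.659, R: 2.110; X is limiting.
theoretical n(A) = (2/3) × 4.978 = 3.319 mol → 946.4 g
% yield = 573 / 946.4 × 100 = 60.55 %

60.6 %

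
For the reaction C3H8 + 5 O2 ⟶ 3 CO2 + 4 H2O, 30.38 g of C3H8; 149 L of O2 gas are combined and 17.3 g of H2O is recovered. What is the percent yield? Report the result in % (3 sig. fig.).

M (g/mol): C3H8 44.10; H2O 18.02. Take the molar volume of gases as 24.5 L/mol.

34.8 %

n(C3H8) = 30.38 / 44.10 = 0.6889 mol
n(O2) = 149.0 / 24.5 = 6.082 mol
n/ν for C3H8 = 0.6889/1 = 0.6889
n/ν for O2 = 6.082/5 = 1.216
Smallest n/ν is C3H8 → limiting reagent.
theoretical n(H2O) = (4/1) × 0.6889 = 2.756 mol → 49.66 g
% yield = 17.3 / 49.66 × 100 = 34.84 %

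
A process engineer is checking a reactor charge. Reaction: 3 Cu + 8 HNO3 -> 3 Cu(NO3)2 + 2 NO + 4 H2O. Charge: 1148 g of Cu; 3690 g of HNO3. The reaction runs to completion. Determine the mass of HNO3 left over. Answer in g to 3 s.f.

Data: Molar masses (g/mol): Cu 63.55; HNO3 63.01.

n(Cu) = 1148 / 63.55 = 18.06 mol
n(HNO3) = 3690 / 63.01 = 58.56 mol
n/ν → Cu: 6.020, HNO3: 7.320; Cu is limiting.
HNO3 consumed = (8/3) × 18.06 = 48.16 mol
HNO3 remaining = 58.56 − 48.16 = 10.40 mol
mass = 10.40 × 63.01 = 655.3 g

655 g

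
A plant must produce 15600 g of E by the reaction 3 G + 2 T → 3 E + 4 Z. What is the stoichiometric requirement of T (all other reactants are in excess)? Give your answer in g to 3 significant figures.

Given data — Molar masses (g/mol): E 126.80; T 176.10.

n(E) = 15600 / 126.80 = 123.0 mol
n(T) = (2/3) × 123.0 = 82.00 mol
mass = 82.00 × 176.10 = 14440 g

14400 g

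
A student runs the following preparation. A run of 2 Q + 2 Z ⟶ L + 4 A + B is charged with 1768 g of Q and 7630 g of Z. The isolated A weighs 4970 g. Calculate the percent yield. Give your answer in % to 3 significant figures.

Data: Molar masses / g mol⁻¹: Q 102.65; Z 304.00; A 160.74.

89.8 %

n(Q) = 1768 / 102.65 = 17.22 mol
n(Z) = 7630 / 304.00 = 25.10 mol
n/ν for Q = 17.22/2 = 8.610
n/ν for Z = 25.10/2 = 12.55
Smallest n/ν is Q → limiting reagent.
theoretical n(A) = (4/2) × 17.22 = 34.44 mol → 5536 g
% yield = 4970 / 5536 × 100 = 89.78 %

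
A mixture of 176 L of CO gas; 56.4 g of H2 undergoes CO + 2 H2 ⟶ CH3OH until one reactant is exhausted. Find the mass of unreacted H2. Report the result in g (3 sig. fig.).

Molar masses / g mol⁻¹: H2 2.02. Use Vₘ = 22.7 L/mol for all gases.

25.1 g

n(CO) = 176.0 / 22.7 = 7.753 mol
n(H2) = 56.40 / 2.02 = 27.92 mol
n/ν for CO = 7.753/1 = 7.753
n/ν for H2 = 27.92/2 = 13.96
Smallest n/ν is CO → limiting reagent.
H2 consumed = (2/1) × 7.753 = 15.51 mol
H2 remaining = 27.92 − 15.51 = 12.41 mol
mass = 12.41 × 2.02 = 25.07 g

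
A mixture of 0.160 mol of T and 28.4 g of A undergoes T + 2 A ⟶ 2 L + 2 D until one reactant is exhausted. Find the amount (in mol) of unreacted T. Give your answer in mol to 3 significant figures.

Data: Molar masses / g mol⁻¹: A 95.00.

0.0105 mol

n(T) = 0.1600 mol
n(A) = 28.40 / 95.00 = 0.2989 mol
n/ν for T = 0.1600/1 = 0.1600
n/ν for A = 0.2989/2 = 0.1495
Smallest n/ν is A → limiting reagent.
T consumed = (1/2) × 0.2989 = 0.1495 mol
T remaining = 0.1600 − 0.1495 = 0.01050 mol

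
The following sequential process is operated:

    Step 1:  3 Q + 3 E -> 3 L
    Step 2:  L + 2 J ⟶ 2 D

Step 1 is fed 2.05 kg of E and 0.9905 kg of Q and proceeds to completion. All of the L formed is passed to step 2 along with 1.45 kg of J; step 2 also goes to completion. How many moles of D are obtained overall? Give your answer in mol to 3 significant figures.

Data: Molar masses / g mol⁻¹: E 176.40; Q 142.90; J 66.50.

13.9 mol

Step 1:
n(E) = 2.050×1000 / 176.40 = 11.62 mol
n(Q) = 0.9905×1000 / 142.90 = 6.931 mol
n/ν for E = 11.62/3 = 3.873
n/ν for Q = 6.931/3 = 2.310
Smallest n/ν is Q → limiting reagent.
n(L) produced = (3/3) × 6.931 = 6.931 mol
Step 2:
n(L) available = 6.931 mol
n(J) = 1.450×1000 / 66.50 = 21.80 mol
n/ν for L = 6.931/1 = 6.931
n/ν for J = 21.80/2 = 10.90
Smallest n/ν is L → limiting reagent.
n(D) = (2/1) × 6.931 = 13.86 mol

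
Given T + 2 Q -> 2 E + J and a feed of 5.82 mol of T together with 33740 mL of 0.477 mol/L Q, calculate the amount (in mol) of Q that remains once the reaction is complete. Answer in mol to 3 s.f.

4.45 mol

n(T) = 5.820 mol
n(Q) = 0.477 × 33740/1000 = 16.09 mol
n/ν for T = 5.820/1 = 5.820
n/ν for Q = 16.09/2 = 8.045
Smallest n/ν is T → limiting reagent.
Q consumed = (2/1) × 5.820 = 11.64 mol
Q remaining = 16.09 − 11.64 = 4.450 mol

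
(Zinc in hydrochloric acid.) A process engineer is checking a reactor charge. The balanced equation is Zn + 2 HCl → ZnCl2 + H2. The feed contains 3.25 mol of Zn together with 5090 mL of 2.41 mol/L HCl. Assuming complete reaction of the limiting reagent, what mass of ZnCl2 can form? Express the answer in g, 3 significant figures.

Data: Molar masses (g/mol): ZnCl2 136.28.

443 g

n(Zn) = 3.250 mol
n(HCl) = 2.41 × 5090/1000 = 12.27 mol
n/ν for Zn = 3.250/1 = 3.250
n/ν for HCl = 12.27/2 = 6.135
Smallest n/ν is Zn → limiting reagent.
n(ZnCl2) = (1/1) × 3.250 = 3.250 mol
mass = 3.250 × 136.28 = 442.9 g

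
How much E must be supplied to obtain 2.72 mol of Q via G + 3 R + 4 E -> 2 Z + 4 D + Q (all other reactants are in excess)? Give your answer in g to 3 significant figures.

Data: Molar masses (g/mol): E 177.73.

n(Q) = 2.720 mol
n(E) = (4/1) × 2.720 = 10.88 mol
mass = 10.88 × 177.73 = 1934 g

1930 g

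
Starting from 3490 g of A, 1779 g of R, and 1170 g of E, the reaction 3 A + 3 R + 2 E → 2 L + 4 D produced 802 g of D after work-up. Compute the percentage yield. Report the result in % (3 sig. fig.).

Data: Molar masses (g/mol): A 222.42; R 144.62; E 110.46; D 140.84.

34.7 %

n(A) = 3490 / 222.42 = 15.69 mol
n(R) = 1779 / 144.62 = 12.30 mol
n(E) = 1170 / 110.46 = 10.59 mol
n/ν for A = 15.69/3 = 5.230
n/ν for R = 12.30/3 = 4.100
n/ν for E = 10.59/2 = 5.295
Smallest n/ν is R → limiting reagent.
theoretical n(D) = (4/3) × 12.30 = 16.40 mol → 2310 g
% yield = 802 / 2310 × 100 = 34.72 %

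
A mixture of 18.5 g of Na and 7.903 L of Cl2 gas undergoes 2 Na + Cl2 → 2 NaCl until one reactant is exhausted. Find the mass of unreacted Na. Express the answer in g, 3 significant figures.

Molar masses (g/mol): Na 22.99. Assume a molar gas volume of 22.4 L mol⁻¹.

n(Na) = 18.50 / 22.99 = 0.8047 mol
n(Cl2) = 7.903 / 22.4 = 0.3528 mol
n/ν → Na: 0.4024, Cl2: 0.3528; Cl2 is limiting.
Na consumed = (2/1) × 0.3528 = 0.7056 mol
Na remaining = 0.8047 − 0.7056 = 0.09910 mol
mass = 0.09910 × 22.99 = 2.278 g

2.28 g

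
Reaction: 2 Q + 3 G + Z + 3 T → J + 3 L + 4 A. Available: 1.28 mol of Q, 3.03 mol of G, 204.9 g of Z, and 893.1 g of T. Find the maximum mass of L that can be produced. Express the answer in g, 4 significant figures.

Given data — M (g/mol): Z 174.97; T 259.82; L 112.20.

215.4 g

n(Q) = 1.280 mol
n(G) = 3.030 mol
n(Z) = 204.9 / 174.97 = 1.171 mol
n(T) = 893.1 / 259.82 = 3.437 mol
n/ν for Q = 1.280/2 = 0.6400
n/ν for G = 3.030/3 = 1.010
n/ν for Z = 1.171/1 = 1.171
n/ν for T = 3.437/3 = 1.146
Smallest n/ν is Q → limiting reagent.
n(L) = (3/2) × 1.280 = 1.920 mol
mass = 1.920 × 112.20 = 215.4 g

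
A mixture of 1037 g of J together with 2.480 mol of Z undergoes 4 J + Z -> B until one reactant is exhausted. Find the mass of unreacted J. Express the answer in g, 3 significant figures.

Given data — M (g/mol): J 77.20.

271 g

n(J) = 1037 / 77.20 = 13.43 mol
n(Z) = 2.480 mol
n/ν for J = 13.43/4 = 3.358
n/ν for Z = 2.480/1 = 2.480
Smallest n/ν is Z → limiting reagent.
J consumed = (4/1) × 2.480 = 9.920 mol
J remaining = 13.43 − 9.920 = 3.510 mol
mass = 3.510 × 77.20 = 271.0 g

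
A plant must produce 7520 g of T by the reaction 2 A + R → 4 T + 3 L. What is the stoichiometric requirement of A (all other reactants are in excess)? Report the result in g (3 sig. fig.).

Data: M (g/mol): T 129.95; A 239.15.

6920 g

n(T) = 7520 / 129.95 = 57.87 mol
n(A) = (2/4) × 57.87 = 28.94 mol
mass = 28.94 × 239.15 = 6921 g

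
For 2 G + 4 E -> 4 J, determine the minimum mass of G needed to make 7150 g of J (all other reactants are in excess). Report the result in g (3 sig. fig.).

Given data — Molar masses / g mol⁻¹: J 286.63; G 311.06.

n(J) = 7150 / 286.63 = 24.95 mol
n(G) = (2/4) × 24.95 = 12.48 mol
mass = 12.48 × 311.06 = 3882 g

3880 g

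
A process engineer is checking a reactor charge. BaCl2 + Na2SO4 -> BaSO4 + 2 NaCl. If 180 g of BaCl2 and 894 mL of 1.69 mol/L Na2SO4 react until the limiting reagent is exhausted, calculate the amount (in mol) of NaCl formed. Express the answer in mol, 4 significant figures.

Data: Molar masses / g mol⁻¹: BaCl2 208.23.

n(BaCl2) = 180.0 / 208.23 = 0.8644 mol
n(Na2SO4) = 1.69 × 894.0/1000 = 1.511 mol
n/ν for BaCl2 = 0.8644/1 = 0.8644
n/ν for Na2SO4 = 1.511/1 = 1.511
Smallest n/ν is BaCl2 → limiting reagent.
n(NaCl) = (2/1) × 0.8644 = 1.729 mol

1.729 mol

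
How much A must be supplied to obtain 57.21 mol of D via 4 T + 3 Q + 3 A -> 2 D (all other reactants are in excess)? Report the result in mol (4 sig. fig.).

n(D) = 57.21 mol
n(A) = (3/2) × 57.21 = 85.82 mol

85.82 mol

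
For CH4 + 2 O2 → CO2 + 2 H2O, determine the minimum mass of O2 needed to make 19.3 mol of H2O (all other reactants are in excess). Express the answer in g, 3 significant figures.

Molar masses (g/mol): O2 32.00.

n(H2O) = 19.30 mol
n(O2) = (2/2) × 19.30 = 19.30 mol
mass = 19.30 × 32.00 = 617.6 g

618 g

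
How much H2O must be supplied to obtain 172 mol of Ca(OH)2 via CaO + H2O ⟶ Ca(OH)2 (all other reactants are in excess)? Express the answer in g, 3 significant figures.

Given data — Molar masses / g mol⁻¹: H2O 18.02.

3100 g

n(Ca(OH)2) = 172.0 mol
n(H2O) = (1/1) × 172.0 = 172.0 mol
mass = 172.0 × 18.02 = 3099 g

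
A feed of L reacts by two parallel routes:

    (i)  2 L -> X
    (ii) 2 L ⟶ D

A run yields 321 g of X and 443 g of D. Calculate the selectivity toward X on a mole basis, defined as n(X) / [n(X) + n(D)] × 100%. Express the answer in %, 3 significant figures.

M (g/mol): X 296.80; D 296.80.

42.0 %

n(X) = 321 / 296.80 = 1.082 mol
n(D) = 443 / 296.80 = 1.493 mol
selectivity = 1.082/(1.082+1.493) × 100 = 42.02 %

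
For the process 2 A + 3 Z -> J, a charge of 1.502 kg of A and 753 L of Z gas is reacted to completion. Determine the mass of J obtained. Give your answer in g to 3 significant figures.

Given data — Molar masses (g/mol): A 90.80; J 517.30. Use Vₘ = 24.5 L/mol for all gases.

4280 g

n(A) = 1.502×1000 / 90.80 = 16.54 mol
n(Z) = 753.0 / 24.5 = 30.73 mol
n/ν for A = 16.54/2 = 8.270
n/ν for Z = 30.73/3 = 10.24
Smallest n/ν is A → limiting reagent.
n(J) = (1/2) × 16.54 = 8.270 mol
mass = 8.270 × 517.30 = 4278 g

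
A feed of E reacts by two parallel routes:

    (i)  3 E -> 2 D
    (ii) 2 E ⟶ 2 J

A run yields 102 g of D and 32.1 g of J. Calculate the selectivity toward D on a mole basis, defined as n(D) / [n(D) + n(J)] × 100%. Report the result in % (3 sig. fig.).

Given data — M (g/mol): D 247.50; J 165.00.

67.9 %

n(D) = 102 / 247.50 = 0.4121 mol
n(J) = 32.1 / 165.00 = 0.1945 mol
selectivity = 0.4121/(0.4121+0.1945) × 100 = 67.94 %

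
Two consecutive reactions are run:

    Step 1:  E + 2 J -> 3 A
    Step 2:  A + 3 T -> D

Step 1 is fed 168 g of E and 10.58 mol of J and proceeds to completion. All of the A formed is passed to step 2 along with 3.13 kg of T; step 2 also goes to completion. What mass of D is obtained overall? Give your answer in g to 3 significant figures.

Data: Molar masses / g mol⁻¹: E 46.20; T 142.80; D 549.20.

Step 1:
n(E) = 168.0 / 46.20 = 3.636 mol
n(J) = 10.58 mol
n/ν for E = 3.636/1 = 3.636
n/ν for J = 10.58/2 = 5.290
Smallest n/ν is E → limiting reagent.
n(A) produced = (3/1) × 3.636 = 10.91 mol
Step 2:
n(A) available = 10.91 mol
n(T) = 3.130×1000 / 142.80 = 21.92 mol
n/ν for A = 10.91/1 = 10.91
n/ν for T = 21.92/3 = 7.307
Smallest n/ν is T → limiting reagent.
n(D) = (1/3) × 21.92 = 7.307 mol
mass = 7.307 × 549.20 = 4013 g

4010 g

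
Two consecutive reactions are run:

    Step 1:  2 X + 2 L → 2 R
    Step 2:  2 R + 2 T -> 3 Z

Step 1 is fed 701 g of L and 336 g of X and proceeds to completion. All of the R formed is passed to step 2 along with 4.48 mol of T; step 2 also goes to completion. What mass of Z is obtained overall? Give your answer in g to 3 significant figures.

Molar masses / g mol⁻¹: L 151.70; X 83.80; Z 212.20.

1280 g

Step 1:
n(L) = 701.0 / 151.70 = 4.621 mol
n(X) = 336.0 / 83.80 = 4.010 mol
n/ν → L: 2.311, X: 2.005; X is limiting.
n(R) produced = (2/2) × 4.010 = 4.010 mol
Step 2:
n(R) available = 4.010 mol
n(T) = 4.480 mol
n/ν → R: 2.005, T: 2.240; R is limiting.
n(Z) = (3/2) × 4.010 = 6.015 mol
mass = 6.015 × 212.20 = 1276 g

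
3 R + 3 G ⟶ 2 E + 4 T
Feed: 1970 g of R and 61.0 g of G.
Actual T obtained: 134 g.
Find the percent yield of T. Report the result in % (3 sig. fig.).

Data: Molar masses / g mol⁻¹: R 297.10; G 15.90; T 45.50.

n(R) = 1970 / 297.10 = 6.631 mol
n(G) = 61.00 / 15.90 = 3.836 mol
n/ν → R: 2.210, G: 1.279; G is limiting.
theoretical n(T) = (4/3) × 3.836 = 5.115 mol → 232.7 g
% yield = 134 / 232.7 × 100 = 57.58 %

57.6 %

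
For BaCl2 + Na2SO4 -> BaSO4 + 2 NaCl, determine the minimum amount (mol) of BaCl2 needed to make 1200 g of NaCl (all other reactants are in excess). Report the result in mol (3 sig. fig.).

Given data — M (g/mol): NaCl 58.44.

10.3 mol

n(NaCl) = 1200 / 58.44 = 20.53 mol
n(BaCl2) = (1/2) × 20.53 = 10.27 mol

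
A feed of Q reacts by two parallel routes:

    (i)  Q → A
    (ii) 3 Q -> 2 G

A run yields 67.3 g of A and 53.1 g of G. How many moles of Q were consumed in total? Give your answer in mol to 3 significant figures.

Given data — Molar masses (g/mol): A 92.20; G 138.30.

1.31 mol

n(A) = 67.3 / 92.20 = 0.7299 mol
n(G) = 53.1 / 138.30 = 0.3839 mol
n(Q) via (i) = (1/1)×0.7299 = 0.7299 mol
n(Q) via (ii) = (3/2)×0.3839 = 0.5759 mol
total n(Q) = 0.7299 + 0.5759 = 1.306 mol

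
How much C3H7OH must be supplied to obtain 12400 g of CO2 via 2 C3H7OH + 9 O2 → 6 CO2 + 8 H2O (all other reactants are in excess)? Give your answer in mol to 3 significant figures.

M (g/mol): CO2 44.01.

93.9 mol

n(CO2) = 12400 / 44.01 = 281.8 mol
n(C3H7OH) = (2/6) × 281.8 = 93.93 mol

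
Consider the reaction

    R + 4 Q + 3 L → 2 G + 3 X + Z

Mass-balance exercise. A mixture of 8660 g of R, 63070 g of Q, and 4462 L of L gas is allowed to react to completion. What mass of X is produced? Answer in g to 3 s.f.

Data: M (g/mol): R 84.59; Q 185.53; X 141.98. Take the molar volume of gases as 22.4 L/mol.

28300 g

n(R) = 8660 / 84.59 = 102.4 mol
n(Q) = 63070 / 185.53 = 339.9 mol
n(L) = 4462 / 22.4 = 199.2 mol
n/ν → R: 102.4, Q: 84.98, L: 66.40; L is limiting.
n(X) = (3/3) × 199.2 = 199.2 mol
mass = 199.2 × 141.98 = 28280 g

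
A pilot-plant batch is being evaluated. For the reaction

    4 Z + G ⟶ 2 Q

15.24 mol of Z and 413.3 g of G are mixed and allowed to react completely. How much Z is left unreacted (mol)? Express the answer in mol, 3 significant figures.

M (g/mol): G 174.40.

5.76 mol

n(Z) = 15.24 mol
n(G) = 413.3 / 174.40 = 2.370 mol
n/ν for Z = 15.24/4 = 3.810
n/ν for G = 2.370/1 = 2.370
Smallest n/ν is G → limiting reagent.
Z consumed = (4/1) × 2.370 = 9.480 mol
Z remaining = 15.24 − 9.480 = 5.760 mol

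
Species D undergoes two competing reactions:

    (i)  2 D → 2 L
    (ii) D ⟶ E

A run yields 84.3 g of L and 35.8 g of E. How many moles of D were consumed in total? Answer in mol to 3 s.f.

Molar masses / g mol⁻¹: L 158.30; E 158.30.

n(L) = 84.3 / 158.30 = 0.5325 mol
n(E) = 35.8 / 158.30 = 0.2262 mol
n(D) via (i) = (2/2)×0.5325 = 0.5325 mol
n(D) via (ii) = (1/1)×0.2262 = 0.2262 mol
total n(D) = 0.5325 + 0.2262 = 0.7587 mol

0.759 mol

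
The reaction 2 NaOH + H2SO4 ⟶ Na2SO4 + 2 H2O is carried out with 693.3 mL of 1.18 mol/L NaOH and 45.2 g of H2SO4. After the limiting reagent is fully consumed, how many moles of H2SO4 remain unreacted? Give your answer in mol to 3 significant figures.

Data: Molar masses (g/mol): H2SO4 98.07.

0.0518 mol

n(NaOH) = 1.18 × 693.3/1000 = 0.8181 mol
n(H2SO4) = 45.20 / 98.07 = 0.4609 mol
n/ν for NaOH = 0.8181/2 = 0.4091
n/ν for H2SO4 = 0.4609/1 = 0.4609
Smallest n/ν is NaOH → limiting reagent.
H2SO4 consumed = (1/2) × 0.8181 = 0.4091 mol
H2SO4 remaining = 0.4609 − 0.4091 = 0.05180 mol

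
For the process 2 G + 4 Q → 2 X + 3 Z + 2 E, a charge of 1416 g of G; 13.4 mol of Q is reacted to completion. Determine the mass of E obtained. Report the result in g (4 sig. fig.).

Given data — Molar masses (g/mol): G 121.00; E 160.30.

1074 g

n(G) = 1416 / 121.00 = 11.70 mol
n(Q) = 13.40 mol
n/ν for G = 11.70/2 = 5.850
n/ν for Q = 13.40/4 = 3.350
Smallest n/ν is Q → limiting reagent.
n(E) = (2/4) × 13.40 = 6.700 mol
mass = 6.700 × 160.30 = 1074 g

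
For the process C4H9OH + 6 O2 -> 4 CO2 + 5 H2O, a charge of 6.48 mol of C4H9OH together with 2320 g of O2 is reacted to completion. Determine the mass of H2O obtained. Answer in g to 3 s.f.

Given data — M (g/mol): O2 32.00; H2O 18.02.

n(C4H9OH) = 6.480 mol
n(O2) = 2320 / 32.00 = 72.50 mol
n/ν for C4H9OH = 6.480/1 = 6.480
n/ν for O2 = 72.50/6 = 12.08
Smallest n/ν is C4H9OH → limiting reagent.
n(H2O) = (5/1) × 6.480 = 32.40 mol
mass = 32.40 × 18.02 = 583.8 g

584 g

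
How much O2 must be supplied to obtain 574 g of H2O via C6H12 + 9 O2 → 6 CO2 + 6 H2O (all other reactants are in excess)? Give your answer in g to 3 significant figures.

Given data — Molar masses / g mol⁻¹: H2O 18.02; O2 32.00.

1530 g

n(H2O) = 574 / 18.02 = 31.85 mol
n(O2) = (9/6) × 31.85 = 47.78 mol
mass = 47.78 × 32.00 = 1529 g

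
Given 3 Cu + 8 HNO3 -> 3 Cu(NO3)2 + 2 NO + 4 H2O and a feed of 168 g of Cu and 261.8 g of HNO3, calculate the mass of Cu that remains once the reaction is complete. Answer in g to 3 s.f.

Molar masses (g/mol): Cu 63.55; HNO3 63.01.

69.0 g

n(Cu) = 168.0 / 63.55 = 2.644 mol
n(HNO3) = 261.8 / 63.01 = 4.155 mol
n/ν for Cu = 2.644/3 = 0.8813
n/ν for HNO3 = 4.155/8 = 0.5194
Smallest n/ν is HNO3 → limiting reagent.
Cu consumed = (3/8) × 4.155 = 1.558 mol
Cu remaining = 2.644 − 1.558 = 1.086 mol
mass = 1.086 × 63.55 = 69.02 g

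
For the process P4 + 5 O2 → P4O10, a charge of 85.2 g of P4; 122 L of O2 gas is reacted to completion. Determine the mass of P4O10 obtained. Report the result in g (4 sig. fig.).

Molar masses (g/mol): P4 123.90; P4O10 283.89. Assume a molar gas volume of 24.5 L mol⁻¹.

195.2 g

n(P4) = 85.20 / 123.90 = 0.6877 mol
n(O2) = 122.0 / 24.5 = 4.980 mol
n/ν for P4 = 0.6877/1 = 0.6877
n/ν for O2 = 4.980/5 = 0.9960
Smallest n/ν is P4 → limiting reagent.
n(P4O10) = (1/1) × 0.6877 = 0.6877 mol
mass = 0.6877 × 283.89 = 195.2 g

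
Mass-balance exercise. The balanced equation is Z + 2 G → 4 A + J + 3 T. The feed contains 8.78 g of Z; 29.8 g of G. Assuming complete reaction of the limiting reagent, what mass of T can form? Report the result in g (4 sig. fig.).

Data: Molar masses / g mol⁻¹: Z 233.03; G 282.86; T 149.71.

n(Z) = 8.780 / 233.03 = 0.03768 mol
n(G) = 29.80 / 282.86 = 0.1054 mol
n/ν → Z: 0.03768, G: 0.05270; Z is limiting.
n(T) = (3/1) × 0.03768 = 0.1130 mol
mass = 0.1130 × 149.71 = 16.92 g

16.92 g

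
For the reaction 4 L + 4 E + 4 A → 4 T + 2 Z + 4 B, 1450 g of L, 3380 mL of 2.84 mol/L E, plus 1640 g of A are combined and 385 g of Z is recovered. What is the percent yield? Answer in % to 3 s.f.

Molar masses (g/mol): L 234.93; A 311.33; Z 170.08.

n(L) = 1450 / 234.93 = 6.172 mol
n(E) = 2.84 × 3380/1000 = 9.599 mol
n(A) = 1640 / 311.33 = 5.268 mol
n/ν → L: 1.543, E: 2.400, A: 1.317; A is limiting.
theoretical n(Z) = (2/4) × 5.268 = 2.634 mol → 448.0 g
% yield = 385 / 448.0 × 100 = 85.94 %

85.9 %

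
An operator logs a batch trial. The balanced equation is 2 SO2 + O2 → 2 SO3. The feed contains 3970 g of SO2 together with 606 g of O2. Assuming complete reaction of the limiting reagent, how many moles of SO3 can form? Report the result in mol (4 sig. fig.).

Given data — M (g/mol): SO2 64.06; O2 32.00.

n(SO2) = 3970 / 64.06 = 61.97 mol
n(O2) = 606.0 / 32.00 = 18.94 mol
n/ν for SO2 = 61.97/2 = 30.99
n/ν for O2 = 18.94/1 = 18.94
Smallest n/ν is O2 → limiting reagent.
n(SO3) = (2/1) × 18.94 = 37.88 mol

37.88 mol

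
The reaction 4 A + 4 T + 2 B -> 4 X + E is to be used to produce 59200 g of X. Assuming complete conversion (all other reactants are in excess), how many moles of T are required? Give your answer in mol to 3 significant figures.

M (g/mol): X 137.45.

431 mol

n(X) = 59200 / 137.45 = 430.7 mol
n(T) = (4/4) × 430.7 = 430.7 mol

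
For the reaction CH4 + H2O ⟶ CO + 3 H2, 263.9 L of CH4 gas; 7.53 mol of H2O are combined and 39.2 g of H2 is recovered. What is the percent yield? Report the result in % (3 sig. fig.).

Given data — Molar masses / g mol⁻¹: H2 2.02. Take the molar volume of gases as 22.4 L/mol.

n(CH4) = 263.9 / 22.4 = 11.78 mol
n(H2O) = 7.530 mol
n/ν for CH4 = 11.78/1 = 11.78
n/ν for H2O = 7.530/1 = 7.530
Smallest n/ν is H2O → limiting reagent.
theoretical n(H2) = (3/1) × 7.530 = 22.59 mol → 45.63 g
% yield = 39.2 / 45.63 × 100 = 85.91 %

85.9 %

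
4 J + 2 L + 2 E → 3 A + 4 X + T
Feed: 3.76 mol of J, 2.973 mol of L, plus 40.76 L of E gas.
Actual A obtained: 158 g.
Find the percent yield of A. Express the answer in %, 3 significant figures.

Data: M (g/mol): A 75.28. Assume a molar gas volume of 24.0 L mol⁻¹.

n(J) = 3.760 mol
n(L) = 2.973 mol
n(E) = 40.76 / 24.0 = 1.698 mol
n/ν for J = 3.760/4 = 0.9400
n/ν for L = 2.973/2 = 1.487
n/ν for E = 1.698/2 = 0.8490
Smallest n/ν is E → limiting reagent.
theoretical n(A) = (3/2) × 1.698 = 2.547 mol → 191.7 g
% yield = 158 / 191.7 × 100 = 82.42 %

82.4 %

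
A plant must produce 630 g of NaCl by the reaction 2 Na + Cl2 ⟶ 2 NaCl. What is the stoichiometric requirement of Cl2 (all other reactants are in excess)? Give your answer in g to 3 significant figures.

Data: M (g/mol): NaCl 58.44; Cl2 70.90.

382 g

n(NaCl) = 630 / 58.44 = 10.78 mol
n(Cl2) = (1/2) × 10.78 = 5.390 mol
mass = 5.390 × 70.90 = 382.2 g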